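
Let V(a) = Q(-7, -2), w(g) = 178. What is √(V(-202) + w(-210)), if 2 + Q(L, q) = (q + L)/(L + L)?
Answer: √34622/14 ≈ 13.291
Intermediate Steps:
Q(L, q) = -2 + (L + q)/(2*L) (Q(L, q) = -2 + (q + L)/(L + L) = -2 + (L + q)/((2*L)) = -2 + (L + q)*(1/(2*L)) = -2 + (L + q)/(2*L))
V(a) = -19/14 (V(a) = (½)*(-2 - 3*(-7))/(-7) = (½)*(-⅐)*(-2 + 21) = (½)*(-⅐)*19 = -19/14)
√(V(-202) + w(-210)) = √(-19/14 + 178) = √(2473/14) = √34622/14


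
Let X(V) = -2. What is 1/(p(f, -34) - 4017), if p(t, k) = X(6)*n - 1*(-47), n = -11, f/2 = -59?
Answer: -1/3948 ≈ -0.00025329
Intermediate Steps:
f = -118 (f = 2*(-59) = -118)
p(t, k) = 69 (p(t, k) = -2*(-11) - 1*(-47) = 22 + 47 = 69)
1/(p(f, -34) - 4017) = 1/(69 - 4017) = 1/(-3948) = -1/3948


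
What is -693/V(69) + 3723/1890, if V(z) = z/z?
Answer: -435349/630 ≈ -691.03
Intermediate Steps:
V(z) = 1
-693/V(69) + 3723/1890 = -693/1 + 3723/1890 = -693*1 + 3723*(1/1890) = -693 + 1241/630 = -435349/630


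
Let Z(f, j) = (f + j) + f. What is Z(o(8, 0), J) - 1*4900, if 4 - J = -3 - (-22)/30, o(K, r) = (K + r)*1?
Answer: -73166/15 ≈ -4877.7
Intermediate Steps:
o(K, r) = K + r
J = 94/15 (J = 4 - (-3 - (-22)/30) = 4 - (-3 - 1*(-11/15)) = 4 - (-3 + 11/15) = 4 - 1*(-34/15) = 4 + 34/15 = 94/15 ≈ 6.2667)
Z(f, j) = j + 2*f
Z(o(8, 0), J) - 1*4900 = (94/15 + 2*(8 + 0)) - 1*4900 = (94/15 + 2*8) - 4900 = (94/15 + 16) - 4900 = 334/15 - 4900 = -73166/15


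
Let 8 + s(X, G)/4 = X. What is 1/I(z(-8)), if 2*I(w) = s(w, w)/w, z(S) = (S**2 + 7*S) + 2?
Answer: 5/2 ≈ 2.5000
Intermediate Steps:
z(S) = 2 + S**2 + 7*S
s(X, G) = -32 + 4*X
I(w) = (-32 + 4*w)/(2*w) (I(w) = ((-32 + 4*w)/w)/2 = (-32 + 4*w)/(2*w))
1/I(z(-8)) = 1/(2 - 16/(2 + (-8)**2 + 7*(-8))) = 1/(2 - 16/(2 + 64 - 56)) = 1/(2 - 16/10) = 1/(2 - 16*1/10) = 1/(2 - 8/5) = 1/(2/5) = 5/2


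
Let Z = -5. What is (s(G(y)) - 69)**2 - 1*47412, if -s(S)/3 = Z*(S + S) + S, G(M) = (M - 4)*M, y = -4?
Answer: 584613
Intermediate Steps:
G(M) = M*(-4 + M) (G(M) = (-4 + M)*M = M*(-4 + M))
s(S) = 27*S (s(S) = -3*(-5*(S + S) + S) = -3*(-10*S + S) = -(-27)*S = 27*S)
(s(G(y)) - 69)**2 - 1*47412 = (27*(-4*(-4 - 4)) - 69)**2 - 1*47412 = (27*(-4*(-8)) - 69)**2 - 47412 = (27*32 - 69)**2 - 47412 = (864 - 69)**2 - 47412 = 795**2 - 47412 = 632025 - 47412 = 584613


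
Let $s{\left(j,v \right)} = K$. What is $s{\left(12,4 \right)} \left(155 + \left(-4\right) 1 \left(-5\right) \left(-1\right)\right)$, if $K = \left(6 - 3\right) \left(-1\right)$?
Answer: $-405$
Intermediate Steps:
$K = -3$ ($K = 3 \left(-1\right) = -3$)
$s{\left(j,v \right)} = -3$
$s{\left(12,4 \right)} \left(155 + \left(-4\right) 1 \left(-5\right) \left(-1\right)\right) = - 3 \left(155 + \left(-4\right) 1 \left(-5\right) \left(-1\right)\right) = - 3 \left(155 + \left(-4\right) \left(-5\right) \left(-1\right)\right) = - 3 \left(155 + 20 \left(-1\right)\right) = - 3 \left(155 - 20\right) = \left(-3\right) 135 = -405$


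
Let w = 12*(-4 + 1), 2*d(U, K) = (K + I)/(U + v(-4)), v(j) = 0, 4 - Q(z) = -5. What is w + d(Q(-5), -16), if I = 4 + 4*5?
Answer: -320/9 ≈ -35.556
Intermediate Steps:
Q(z) = 9 (Q(z) = 4 - 1*(-5) = 4 + 5 = 9)
I = 24 (I = 4 + 20 = 24)
d(U, K) = (24 + K)/(2*U) (d(U, K) = ((K + 24)/(U + 0))/2 = ((24 + K)/U)/2 = (24 + K)/(2*U))
w = -36 (w = 12*(-3) = -36)
w + d(Q(-5), -16) = -36 + (½)*(24 - 16)/9 = -36 + (½)*(⅑)*8 = -36 + 4/9 = -320/9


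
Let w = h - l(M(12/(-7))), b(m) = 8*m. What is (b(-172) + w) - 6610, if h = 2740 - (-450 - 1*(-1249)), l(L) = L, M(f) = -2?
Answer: -6043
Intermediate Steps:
h = 1941 (h = 2740 - (-450 + 1249) = 2740 - 1*799 = 2740 - 799 = 1941)
w = 1943 (w = 1941 - 1*(-2) = 1941 + 2 = 1943)
(b(-172) + w) - 6610 = (8*(-172) + 1943) - 6610 = (-1376 + 1943) - 6610 = 567 - 6610 = -6043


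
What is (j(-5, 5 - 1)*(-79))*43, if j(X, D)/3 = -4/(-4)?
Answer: -10191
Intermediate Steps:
j(X, D) = 3 (j(X, D) = 3*(-4/(-4)) = 3*(-4*(-¼)) = 3*1 = 3)
(j(-5, 5 - 1)*(-79))*43 = (3*(-79))*43 = -237*43 = -10191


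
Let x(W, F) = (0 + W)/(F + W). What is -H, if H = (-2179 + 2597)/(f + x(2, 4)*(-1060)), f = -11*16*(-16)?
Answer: -627/3694 ≈ -0.16973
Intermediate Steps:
f = 2816 (f = -176*(-16) = 2816)
x(W, F) = W/(F + W)
H = 627/3694 (H = (-2179 + 2597)/(2816 + (2/(4 + 2))*(-1060)) = 418/(2816 + (2/6)*(-1060)) = 418/(2816 + (2*(⅙))*(-1060)) = 418/(2816 + (⅓)*(-1060)) = 418/(2816 - 1060/3) = 418/(7388/3) = 418*(3/7388) = 627/3694 ≈ 0.16973)
-H = -1*627/3694 = -627/3694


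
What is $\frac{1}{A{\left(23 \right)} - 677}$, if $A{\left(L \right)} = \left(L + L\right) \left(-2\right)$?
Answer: $- \frac{1}{769} \approx -0.0013004$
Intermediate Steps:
$A{\left(L \right)} = - 4 L$ ($A{\left(L \right)} = 2 L \left(-2\right) = - 4 L$)
$\frac{1}{A{\left(23 \right)} - 677} = \frac{1}{\left(-4\right) 23 - 677} = \frac{1}{-92 - 677} = \frac{1}{-769} = - \frac{1}{769}$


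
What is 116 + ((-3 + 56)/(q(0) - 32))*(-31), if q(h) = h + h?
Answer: 5355/32 ≈ 167.34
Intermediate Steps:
q(h) = 2*h
116 + ((-3 + 56)/(q(0) - 32))*(-31) = 116 + ((-3 + 56)/(2*0 - 32))*(-31) = 116 + (53/(0 - 32))*(-31) = 116 + (53/(-32))*(-31) = 116 + (53*(-1/32))*(-31) = 116 - 53/32*(-31) = 116 + 1643/32 = 5355/32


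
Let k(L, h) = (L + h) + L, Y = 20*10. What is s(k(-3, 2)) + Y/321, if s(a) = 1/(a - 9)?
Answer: 2279/4173 ≈ 0.54613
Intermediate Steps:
Y = 200
k(L, h) = h + 2*L
s(a) = 1/(-9 + a)
s(k(-3, 2)) + Y/321 = 1/(-9 + (2 + 2*(-3))) + 200/321 = 1/(-9 + (2 - 6)) + (1/321)*200 = 1/(-9 - 4) + 200/321 = 1/(-13) + 200/321 = -1/13 + 200/321 = 2279/4173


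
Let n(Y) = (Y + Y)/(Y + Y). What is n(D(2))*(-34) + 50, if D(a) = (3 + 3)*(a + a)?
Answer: 16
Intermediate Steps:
D(a) = 12*a (D(a) = 6*(2*a) = 12*a)
n(Y) = 1 (n(Y) = (2*Y)/((2*Y)) = (2*Y)*(1/(2*Y)) = 1)
n(D(2))*(-34) + 50 = 1*(-34) + 50 = -34 + 50 = 16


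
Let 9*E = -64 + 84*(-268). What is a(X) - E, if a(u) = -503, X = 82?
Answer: 18049/9 ≈ 2005.4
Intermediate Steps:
E = -22576/9 (E = (-64 + 84*(-268))/9 = (-64 - 22512)/9 = (1/9)*(-22576) = -22576/9 ≈ -2508.4)
a(X) - E = -503 - 1*(-22576/9) = -503 + 22576/9 = 18049/9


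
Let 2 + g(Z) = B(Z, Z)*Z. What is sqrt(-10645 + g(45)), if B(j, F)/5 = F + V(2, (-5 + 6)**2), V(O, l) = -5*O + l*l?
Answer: 3*I*sqrt(283) ≈ 50.468*I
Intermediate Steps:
V(O, l) = l**2 - 5*O (V(O, l) = -5*O + l**2 = l**2 - 5*O)
B(j, F) = -45 + 5*F (B(j, F) = 5*(F + (((-5 + 6)**2)**2 - 5*2)) = 5*(F + ((1**2)**2 - 10)) = 5*(F + (1**2 - 10)) = 5*(F + (1 - 10)) = 5*(F - 9) = 5*(-9 + F) = -45 + 5*F)
g(Z) = -2 + Z*(-45 + 5*Z) (g(Z) = -2 + (-45 + 5*Z)*Z = -2 + Z*(-45 + 5*Z))
sqrt(-10645 + g(45)) = sqrt(-10645 + (-2 + 5*45*(-9 + 45))) = sqrt(-10645 + (-2 + 5*45*36)) = sqrt(-10645 + (-2 + 8100)) = sqrt(-10645 + 8098) = sqrt(-2547) = 3*I*sqrt(283)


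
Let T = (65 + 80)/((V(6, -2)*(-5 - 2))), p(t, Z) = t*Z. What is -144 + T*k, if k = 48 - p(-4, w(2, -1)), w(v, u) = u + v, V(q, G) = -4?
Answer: 877/7 ≈ 125.29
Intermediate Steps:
p(t, Z) = Z*t
T = 145/28 (T = (65 + 80)/((-4*(-5 - 2))) = 145/((-4*(-7))) = 145/28 ≈ 5.1786)
k = 52 (k = 48 - (-1 + 2)*(-4) = 48 - (-4) = 48 - 1*(-4) = 48 + 4 = 52)
-144 + T*k = -144 + (145/28)*52 = -144 + 1885/7 = 877/7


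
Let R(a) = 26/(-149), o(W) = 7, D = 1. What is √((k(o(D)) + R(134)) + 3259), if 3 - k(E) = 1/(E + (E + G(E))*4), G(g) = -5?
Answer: √16293219285/2235 ≈ 57.112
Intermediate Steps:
R(a) = -26/149 (R(a) = 26*(-1/149) = -26/149)
k(E) = 3 - 1/(-20 + 5*E) (k(E) = 3 - 1/(E + (E - 5)*4) = 3 - 1/(E + (-5 + E)*4) = 3 - 1/(E + (-20 + 4*E)) = 3 - 1/(-20 + 5*E))
√((k(o(D)) + R(134)) + 3259) = √(((-61 + 15*7)/(5*(-4 + 7)) - 26/149) + 3259) = √(((⅕)*(-61 + 105)/3 - 26/149) + 3259) = √(((⅕)*(⅓)*44 - 26/149) + 3259) = √((44/15 - 26/149) + 3259) = √(6166/2235 + 3259) = √(7290031/2235) = √16293219285/2235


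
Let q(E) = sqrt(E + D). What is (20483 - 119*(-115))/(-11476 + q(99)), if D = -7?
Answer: -98027992/32924621 - 17084*sqrt(23)/32924621 ≈ -2.9798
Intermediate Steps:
q(E) = sqrt(-7 + E) (q(E) = sqrt(E - 7) = sqrt(-7 + E))
(20483 - 119*(-115))/(-11476 + q(99)) = (20483 - 119*(-115))/(-11476 + sqrt(-7 + 99)) = (20483 + 13685)/(-11476 + sqrt(92)) = 34168/(-11476 + 2*sqrt(23))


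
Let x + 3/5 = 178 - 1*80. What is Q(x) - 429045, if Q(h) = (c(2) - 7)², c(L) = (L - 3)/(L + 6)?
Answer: -27455631/64 ≈ -4.2899e+5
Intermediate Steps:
x = 487/5 (x = -⅗ + (178 - 1*80) = -⅗ + (178 - 80) = -⅗ + 98 = 487/5 ≈ 97.400)
c(L) = (-3 + L)/(6 + L)
Q(h) = 3249/64 (Q(h) = ((-3 + 2)/(6 + 2) - 7)² = (-1/8 - 7)² = ((⅛)*(-1) - 7)² = (-⅛ - 7)² = (-57/8)² = 3249/64)
Q(x) - 429045 = 3249/64 - 429045 = -27455631/64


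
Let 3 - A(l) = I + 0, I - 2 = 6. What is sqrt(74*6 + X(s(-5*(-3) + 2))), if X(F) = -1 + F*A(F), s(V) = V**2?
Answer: I*sqrt(1002) ≈ 31.654*I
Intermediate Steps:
I = 8 (I = 2 + 6 = 8)
A(l) = -5 (A(l) = 3 - (8 + 0) = 3 - 1*8 = 3 - 8 = -5)
X(F) = -1 - 5*F (X(F) = -1 + F*(-5) = -1 - 5*F)
sqrt(74*6 + X(s(-5*(-3) + 2))) = sqrt(74*6 + (-1 - 5*(-5*(-3) + 2)**2)) = sqrt(444 + (-1 - 5*(15 + 2)**2)) = sqrt(444 + (-1 - 5*17**2)) = sqrt(444 + (-1 - 5*289)) = sqrt(444 + (-1 - 1445)) = sqrt(444 - 1446) = sqrt(-1002) = I*sqrt(1002)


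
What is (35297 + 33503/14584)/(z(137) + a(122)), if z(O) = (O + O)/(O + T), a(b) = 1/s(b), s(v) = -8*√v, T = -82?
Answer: 7571915956892320/1068625068209 + 1557284976775*√122/1068625068209 ≈ 7101.8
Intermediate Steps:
a(b) = -1/(8*√b) (a(b) = 1/(-8*√b) = -1/(8*√b))
z(O) = 2*O/(-82 + O) (z(O) = (O + O)/(O - 82) = (2*O)/(-82 + O) = 2*O/(-82 + O))
(35297 + 33503/14584)/(z(137) + a(122)) = (35297 + 33503/14584)/(2*137/(-82 + 137) - √122/976) = (35297 + 33503*(1/14584))/(2*137/55 - √122/976) = (35297 + 33503/14584)/(2*137*(1/55) - √122/976) = 514804951/(14584*(274/55 - √122/976))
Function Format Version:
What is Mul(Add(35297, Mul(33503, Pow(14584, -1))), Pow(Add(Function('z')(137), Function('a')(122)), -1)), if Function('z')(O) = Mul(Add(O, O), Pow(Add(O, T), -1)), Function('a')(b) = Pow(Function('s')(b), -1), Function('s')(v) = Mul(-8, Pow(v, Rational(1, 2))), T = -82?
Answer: Add(Rational(7571915956892320, 1068625068209), Mul(Rational(1557284976775, 1068625068209), Pow(122, Rational(1, 2)))) ≈ 7101.8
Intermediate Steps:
Function('a')(b) = Mul(Rational(-1, 8), Pow(b, Rational(-1, 2))) (Function('a')(b) = Pow(Mul(-8, Pow(b, Rational(1, 2))), -1) = Mul(Rational(-1, 8), Pow(b, Rational(-1, 2))))
Function('z')(O) = Mul(2, O, Pow(Add(-82, O), -1)) (Function('z')(O) = Mul(Add(O, O), Pow(Add(O, -82), -1)) = Mul(Mul(2, O), Pow(Add(-82, O), -1)) = Mul(2, O, Pow(Add(-82, O), -1)))
Mul(Add(35297, Mul(33503, Pow(14584, -1))), Pow(Add(Function('z')(137), Function('a')(122)), -1)) = Mul(Add(35297, Mul(33503, Pow(14584, -1))), Pow(Add(Mul(2, 137, Pow(Add(-82, 137), -1)), Mul(Rational(-1, 8), Pow(122, Rational(-1, 2)))), -1)) = Mul(Add(35297, Mul(33503, Rational(1, 14584))), Pow(Add(Mul(2, 137, Pow(55, -1)), Mul(Rational(-1, 8), Mul(Rational(1, 122), Pow(122, Rational(1, 2))))), -1)) = Mul(Add(35297, Rational(33503, 14584)), Pow(Add(Mul(2, 137, Rational(1, 55)), Mul(Rational(-1, 976), Pow(122, Rational(1, 2)))), -1)) = Mul(Rational(514804951, 14584), Pow(Add(Rational(274, 55), Mul(Rational(-1, 976), Pow(122, Rational(1, 2)))), -1))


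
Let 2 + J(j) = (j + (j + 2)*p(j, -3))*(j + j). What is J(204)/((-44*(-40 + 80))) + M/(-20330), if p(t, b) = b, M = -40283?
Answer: 35049197/357808 ≈ 97.955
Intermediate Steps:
J(j) = -2 + 2*j*(-6 - 2*j) (J(j) = -2 + (j + (j + 2)*(-3))*(j + j) = -2 + (j + (2 + j)*(-3))*(2*j) = -2 + (j + (-6 - 3*j))*(2*j) = -2 + (-6 - 2*j)*(2*j) = -2 + 2*j*(-6 - 2*j))
J(204)/((-44*(-40 + 80))) + M/(-20330) = (-2 - 12*204 - 4*204²)/((-44*(-40 + 80))) - 40283/(-20330) = (-2 - 2448 - 4*41616)/((-44*40)) - 40283*(-1/20330) = (-2 - 2448 - 166464)/(-1760) + 40283/20330 = -168914*(-1/1760) + 40283/20330 = 84457/880 + 40283/20330 = 35049197/357808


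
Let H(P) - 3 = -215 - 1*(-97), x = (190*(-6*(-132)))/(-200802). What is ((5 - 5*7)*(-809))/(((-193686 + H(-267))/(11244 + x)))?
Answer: -9132263856360/6485938067 ≈ -1408.0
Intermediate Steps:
x = -25080/33467 (x = (190*792)*(-1/200802) = 150480*(-1/200802) = -25080/33467 ≈ -0.74940)
H(P) = -115 (H(P) = 3 + (-215 - 1*(-97)) = 3 + (-215 + 97) = 3 - 118 = -115)
((5 - 5*7)*(-809))/(((-193686 + H(-267))/(11244 + x))) = ((5 - 5*7)*(-809))/(((-193686 - 115)/(11244 - 25080/33467))) = ((5 - 35)*(-809))/((-193801/376277868/33467)) = (-30*(-809))/((-193801*33467/376277868)) = 24270/(-6485938067/376277868) = 24270*(-376277868/6485938067) = -9132263856360/6485938067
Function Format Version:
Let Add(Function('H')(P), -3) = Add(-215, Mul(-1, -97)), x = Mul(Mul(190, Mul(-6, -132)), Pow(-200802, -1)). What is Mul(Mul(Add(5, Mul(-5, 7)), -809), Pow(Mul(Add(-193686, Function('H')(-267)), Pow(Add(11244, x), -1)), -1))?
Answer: Rational(-9132263856360, 6485938067) ≈ -1408.0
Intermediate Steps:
x = Rational(-25080, 33467) (x = Mul(Mul(190, 792), Rational(-1, 200802)) = Mul(150480, Rational(-1, 200802)) = Rational(-25080, 33467) ≈ -0.74940)
Function('H')(P) = -115 (Function('H')(P) = Add(3, Add(-215, Mul(-1, -97))) = Add(3, Add(-215, 97)) = Add(3, -118) = -115)
Mul(Mul(Add(5, Mul(-5, 7)), -809), Pow(Mul(Add(-193686, Function('H')(-267)), Pow(Add(11244, x), -1)), -1)) = Mul(Mul(Add(5, Mul(-5, 7)), -809), Pow(Mul(Add(-193686, -115), Pow(Add(11244, Rational(-25080, 33467)), -1)), -1)) = Mul(Mul(Add(5, -35), -809), Pow(Mul(-193801, Pow(Rational(376277868, 33467), -1)), -1)) = Mul(Mul(-30, -809), Pow(Mul(-193801, Rational(33467, 376277868)), -1)) = Mul(24270, Pow(Rational(-6485938067, 376277868), -1)) = Mul(24270, Rational(-376277868, 6485938067)) = Rational(-9132263856360, 6485938067)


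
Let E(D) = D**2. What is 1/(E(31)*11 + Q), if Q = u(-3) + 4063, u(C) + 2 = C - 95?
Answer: 1/14534 ≈ 6.8804e-5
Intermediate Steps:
u(C) = -97 + C (u(C) = -2 + (C - 95) = -2 + (-95 + C) = -97 + C)
Q = 3963 (Q = (-97 - 3) + 4063 = -100 + 4063 = 3963)
1/(E(31)*11 + Q) = 1/(31**2*11 + 3963) = 1/(961*11 + 3963) = 1/(10571 + 3963) = 1/14534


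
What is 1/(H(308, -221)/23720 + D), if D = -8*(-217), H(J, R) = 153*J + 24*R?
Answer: 1186/2060987 ≈ 0.00057545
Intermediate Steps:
H(J, R) = 24*R + 153*J
D = 1736
1/(H(308, -221)/23720 + D) = 1/((24*(-221) + 153*308)/23720 + 1736) = 1/((-5304 + 47124)*(1/23720) + 1736) = 1/(41820*(1/23720) + 1736) = 1/(2091/1186 + 1736) = 1/(2060987/1186) = 1186/2060987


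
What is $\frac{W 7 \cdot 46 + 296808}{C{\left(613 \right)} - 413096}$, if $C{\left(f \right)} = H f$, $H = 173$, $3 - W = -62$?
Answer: $- \frac{317738}{307047} \approx -1.0348$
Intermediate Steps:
$W = 65$ ($W = 3 - -62 = 3 + 62 = 65$)
$C{\left(f \right)} = 173 f$
$\frac{W 7 \cdot 46 + 296808}{C{\left(613 \right)} - 413096} = \frac{65 \cdot 7 \cdot 46 + 296808}{173 \cdot 613 - 413096} = \frac{455 \cdot 46 + 296808}{106049 - 413096} = \frac{20930 + 296808}{-307047} = 317738 \left(- \frac{1}{307047}\right) = - \frac{317738}{307047}$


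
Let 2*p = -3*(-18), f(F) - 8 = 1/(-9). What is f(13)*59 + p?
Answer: 4432/9 ≈ 492.44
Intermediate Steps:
f(F) = 71/9 (f(F) = 8 + 1/(-9) = 8 - ⅑ = 71/9)
p = 27 (p = (-3*(-18))/2 = (½)*54 = 27)
f(13)*59 + p = (71/9)*59 + 27 = 4189/9 + 27 = 4432/9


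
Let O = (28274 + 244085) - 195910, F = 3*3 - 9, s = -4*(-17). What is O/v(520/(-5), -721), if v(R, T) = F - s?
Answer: -4497/4 ≈ -1124.3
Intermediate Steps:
s = 68
F = 0 (F = 9 - 9 = 0)
v(R, T) = -68 (v(R, T) = 0 - 1*68 = 0 - 68 = -68)
O = 76449 (O = 272359 - 195910 = 76449)
O/v(520/(-5), -721) = 76449/(-68) = 76449*(-1/68) = -4497/4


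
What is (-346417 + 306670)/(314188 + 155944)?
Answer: -39747/470132 ≈ -0.084544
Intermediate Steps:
(-346417 + 306670)/(314188 + 155944) = -39747/470132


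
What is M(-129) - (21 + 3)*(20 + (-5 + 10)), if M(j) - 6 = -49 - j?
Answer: -514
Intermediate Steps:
M(j) = -43 - j (M(j) = 6 + (-49 - j) = -43 - j)
M(-129) - (21 + 3)*(20 + (-5 + 10)) = (-43 - 1*(-129)) - (21 + 3)*(20 + (-5 + 10)) = (-43 + 129) - 24*(20 + 5) = 86 - 24*25 = 86 - 1*600 = 86 - 600 = -514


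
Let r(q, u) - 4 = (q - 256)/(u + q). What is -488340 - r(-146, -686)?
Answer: -203151305/416 ≈ -4.8834e+5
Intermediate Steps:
r(q, u) = 4 + (-256 + q)/(q + u) (r(q, u) = 4 + (q - 256)/(u + q) = 4 + (-256 + q)/(q + u))
-488340 - r(-146, -686) = -488340 - (-256 + 4*(-686) + 5*(-146))/(-146 - 686) = -488340 - (-256 - 2744 - 730)/(-832) = -488340 - (-1)*(-3730)/832 = -488340 - 1*1865/416 = -488340 - 1865/416 = -203151305/416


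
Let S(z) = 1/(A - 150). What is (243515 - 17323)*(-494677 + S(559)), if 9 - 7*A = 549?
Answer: -88954124878952/795 ≈ -1.1189e+11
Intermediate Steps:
A = -540/7 (A = 9/7 - 1/7*549 = 9/7 - 549/7 = -540/7 ≈ -77.143)
S(z) = -7/1590 (S(z) = 1/(-540/7 - 150) = 1/(-1590/7) = -7/1590)
(243515 - 17323)*(-494677 + S(559)) = (243515 - 17323)*(-494677 - 7/1590) = 226192*(-786536437/1590) = -88954124878952/795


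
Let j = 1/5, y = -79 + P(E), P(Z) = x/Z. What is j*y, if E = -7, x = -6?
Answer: -547/35 ≈ -15.629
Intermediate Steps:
P(Z) = -6/Z
y = -547/7 (y = -79 - 6/(-7) = -79 - 6*(-1/7) = -79 + 6/7 = -547/7 ≈ -78.143)
j = 1/5 ≈ 0.20000
j*y = (1/5)*(-547/7) = -547/35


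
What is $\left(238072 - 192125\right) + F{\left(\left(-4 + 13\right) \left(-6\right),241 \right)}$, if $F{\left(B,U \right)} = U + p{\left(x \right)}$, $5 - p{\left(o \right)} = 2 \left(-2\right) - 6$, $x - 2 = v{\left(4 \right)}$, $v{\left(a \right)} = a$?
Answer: $46203$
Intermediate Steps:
$x = 6$ ($x = 2 + 4 = 6$)
$p{\left(o \right)} = 15$ ($p{\left(o \right)} = 5 - \left(2 \left(-2\right) - 6\right) = 5 - \left(-4 - 6\right) = 5 - -10 = 5 + 10 = 15$)
$F{\left(B,U \right)} = 15 + U$ ($F{\left(B,U \right)} = U + 15 = 15 + U$)
$\left(238072 - 192125\right) + F{\left(\left(-4 + 13\right) \left(-6\right),241 \right)} = \left(238072 - 192125\right) + \left(15 + 241\right) = \left(238072 - 192125\right) + 256 = 45947 + 256 = 46203$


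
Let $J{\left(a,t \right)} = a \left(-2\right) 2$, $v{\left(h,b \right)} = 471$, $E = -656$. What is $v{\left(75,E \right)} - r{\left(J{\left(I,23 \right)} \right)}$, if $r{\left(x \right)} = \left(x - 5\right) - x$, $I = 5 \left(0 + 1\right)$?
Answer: $476$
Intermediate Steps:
$I = 5$ ($I = 5 \cdot 1 = 5$)
$J{\left(a,t \right)} = - 4 a$ ($J{\left(a,t \right)} = - 2 a 2 = - 4 a$)
$r{\left(x \right)} = -5$ ($r{\left(x \right)} = \left(-5 + x\right) - x = -5$)
$v{\left(75,E \right)} - r{\left(J{\left(I,23 \right)} \right)} = 471 - -5 = 471 + 5 = 476$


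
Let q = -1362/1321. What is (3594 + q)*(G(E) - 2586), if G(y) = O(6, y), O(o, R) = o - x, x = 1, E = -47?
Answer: -12250231272/1321 ≈ -9.2735e+6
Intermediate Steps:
q = -1362/1321 (q = -1362*1/1321 = -1362/1321 ≈ -1.0310)
O(o, R) = -1 + o (O(o, R) = o - 1*1 = o - 1 = -1 + o)
G(y) = 5 (G(y) = -1 + 6 = 5)
(3594 + q)*(G(E) - 2586) = (3594 - 1362/1321)*(5 - 2586) = (4746312/1321)*(-2581) = -12250231272/1321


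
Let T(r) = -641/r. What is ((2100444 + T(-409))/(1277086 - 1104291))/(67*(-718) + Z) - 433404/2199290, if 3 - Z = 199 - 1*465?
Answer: -146713802373942367/743534141249882815 ≈ -0.19732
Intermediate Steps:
Z = 269 (Z = 3 - (199 - 1*465) = 3 - (199 - 465) = 3 - 1*(-266) = 3 + 266 = 269)
((2100444 + T(-409))/(1277086 - 1104291))/(67*(-718) + Z) - 433404/2199290 = ((2100444 - 641/(-409))/(1277086 - 1104291))/(67*(-718) + 269) - 433404/2199290 = ((2100444 - 641*(-1/409))/172795)/(-48106 + 269) - 433404*1/2199290 = ((2100444 + 641/409)*(1/172795))/(-47837) - 216702/1099645 = ((859082237/409)*(1/172795))*(-1/47837) - 216702/1099645 = (859082237/70673155)*(-1/47837) - 216702/1099645 = -859082237/3380791715735 - 216702/1099645 = -146713802373942367/743534141249882815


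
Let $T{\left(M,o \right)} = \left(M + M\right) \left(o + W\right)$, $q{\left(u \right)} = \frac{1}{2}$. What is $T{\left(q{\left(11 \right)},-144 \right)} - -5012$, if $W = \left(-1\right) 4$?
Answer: $4864$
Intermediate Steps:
$W = -4$
$q{\left(u \right)} = \frac{1}{2}$
$T{\left(M,o \right)} = 2 M \left(-4 + o\right)$ ($T{\left(M,o \right)} = \left(M + M\right) \left(o - 4\right) = 2 M \left(-4 + o\right)$)
$T{\left(q{\left(11 \right)},-144 \right)} - -5012 = 2 \cdot \frac{1}{2} \left(-4 - 144\right) - -5012 = 2 \cdot \frac{1}{2} \left(-148\right) + \left(-11059 + 16071\right) = -148 + 5012 = 4864$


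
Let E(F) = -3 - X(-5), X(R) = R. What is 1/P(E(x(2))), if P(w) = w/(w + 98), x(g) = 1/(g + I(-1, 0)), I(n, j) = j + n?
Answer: 50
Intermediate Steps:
x(g) = 1/(-1 + g) (x(g) = 1/(g + (0 - 1)) = 1/(g - 1) = 1/(-1 + g))
E(F) = 2 (E(F) = -3 - 1*(-5) = -3 + 5 = 2)
P(w) = w/(98 + w)
1/P(E(x(2))) = 1/(2/(98 + 2)) = 1/(2/100) = 1/(2*(1/100)) = 1/(1/50) = 50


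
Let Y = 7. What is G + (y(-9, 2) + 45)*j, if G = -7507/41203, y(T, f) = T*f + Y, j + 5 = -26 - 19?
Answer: -70052607/41203 ≈ -1700.2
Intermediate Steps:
j = -50 (j = -5 + (-26 - 19) = -5 - 45 = -50)
y(T, f) = 7 + T*f (y(T, f) = T*f + 7 = 7 + T*f)
G = -7507/41203 (G = -7507*1/41203 = -7507/41203 ≈ -0.18220)
G + (y(-9, 2) + 45)*j = -7507/41203 + ((7 - 9*2) + 45)*(-50) = -7507/41203 + ((7 - 18) + 45)*(-50) = -7507/41203 + (-11 + 45)*(-50) = -7507/41203 + 34*(-50) = -7507/41203 - 1700 = -70052607/41203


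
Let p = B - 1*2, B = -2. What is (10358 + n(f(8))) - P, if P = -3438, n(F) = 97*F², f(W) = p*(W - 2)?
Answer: 69668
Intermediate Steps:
p = -4 (p = -2 - 1*2 = -2 - 2 = -4)
f(W) = 8 - 4*W (f(W) = -4*(W - 2) = -4*(-2 + W) = 8 - 4*W)
(10358 + n(f(8))) - P = (10358 + 97*(8 - 4*8)²) - 1*(-3438) = (10358 + 97*(8 - 32)²) + 3438 = (10358 + 97*(-24)²) + 3438 = (10358 + 97*576) + 3438 = (10358 + 55872) + 3438 = 66230 + 3438 = 69668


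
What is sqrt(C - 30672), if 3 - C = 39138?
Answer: I*sqrt(69807) ≈ 264.21*I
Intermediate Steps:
C = -39135 (C = 3 - 1*39138 = 3 - 39138 = -39135)
sqrt(C - 30672) = sqrt(-39135 - 30672) = sqrt(-69807) = I*sqrt(69807)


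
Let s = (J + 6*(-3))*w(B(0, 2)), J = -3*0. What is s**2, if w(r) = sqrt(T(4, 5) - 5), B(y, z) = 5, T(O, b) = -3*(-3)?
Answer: 1296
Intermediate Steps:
T(O, b) = 9
w(r) = 2 (w(r) = sqrt(9 - 5) = sqrt(4) = 2)
J = 0
s = -36 (s = (0 + 6*(-3))*2 = (0 - 18)*2 = -18*2 = -36)
s**2 = (-36)**2 = 1296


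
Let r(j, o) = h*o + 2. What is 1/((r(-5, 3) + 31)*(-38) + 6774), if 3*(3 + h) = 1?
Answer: 1/5824 ≈ 0.00017170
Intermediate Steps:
h = -8/3 (h = -3 + (1/3)*1 = -3 + 1/3 = -8/3 ≈ -2.6667)
r(j, o) = 2 - 8*o/3 (r(j, o) = -8*o/3 + 2 = 2 - 8*o/3)
1/((r(-5, 3) + 31)*(-38) + 6774) = 1/(((2 - 8/3*3) + 31)*(-38) + 6774) = 1/(((2 - 8) + 31)*(-38) + 6774) = 1/((-6 + 31)*(-38) + 6774) = 1/(25*(-38) + 6774) = 1/(-950 + 6774) = 1/5824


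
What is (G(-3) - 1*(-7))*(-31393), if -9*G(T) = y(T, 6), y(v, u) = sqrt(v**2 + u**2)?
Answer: -219751 + 31393*sqrt(5)/3 ≈ -1.9635e+5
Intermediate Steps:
y(v, u) = sqrt(u**2 + v**2)
G(T) = -sqrt(36 + T**2)/9 (G(T) = -sqrt(6**2 + T**2)/9 = -sqrt(36 + T**2)/9)
(G(-3) - 1*(-7))*(-31393) = (-sqrt(36 + (-3)**2)/9 - 1*(-7))*(-31393) = (-sqrt(36 + 9)/9 + 7)*(-31393) = (-sqrt(5)/3 + 7)*(-31393) = (7 - sqrt(5)/3)*(-31393) = -219751 + 31393*sqrt(5)/3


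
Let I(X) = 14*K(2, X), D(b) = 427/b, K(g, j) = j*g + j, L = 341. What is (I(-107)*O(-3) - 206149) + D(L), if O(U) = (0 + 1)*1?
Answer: -71828836/341 ≈ -2.1064e+5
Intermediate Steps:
O(U) = 1 (O(U) = 1*1 = 1)
K(g, j) = j + g*j (K(g, j) = g*j + j = j + g*j)
I(X) = 42*X (I(X) = 14*(X*(1 + 2)) = 14*(X*3) = 14*(3*X) = 42*X)
(I(-107)*O(-3) - 206149) + D(L) = ((42*(-107))*1 - 206149) + 427/341 = (-4494*1 - 206149) + 427*(1/341) = (-4494 - 206149) + 427/341 = -210643 + 427/341 = -71828836/341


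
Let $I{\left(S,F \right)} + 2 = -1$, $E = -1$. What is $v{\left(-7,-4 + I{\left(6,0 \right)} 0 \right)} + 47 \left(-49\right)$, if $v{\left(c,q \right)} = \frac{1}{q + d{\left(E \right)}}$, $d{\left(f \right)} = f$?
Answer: $- \frac{11516}{5} \approx -2303.2$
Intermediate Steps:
$I{\left(S,F \right)} = -3$ ($I{\left(S,F \right)} = -2 - 1 = -3$)
$v{\left(c,q \right)} = \frac{1}{-1 + q}$ ($v{\left(c,q \right)} = \frac{1}{q - 1} = \frac{1}{-1 + q}$)
$v{\left(-7,-4 + I{\left(6,0 \right)} 0 \right)} + 47 \left(-49\right) = \frac{1}{-1 - 4} + 47 \left(-49\right) = \frac{1}{-1 + \left(-4 + 0\right)} - 2303 = \frac{1}{-1 - 4} - 2303 = \frac{1}{-5} - 2303 = - \frac{1}{5} - 2303 = - \frac{11516}{5}$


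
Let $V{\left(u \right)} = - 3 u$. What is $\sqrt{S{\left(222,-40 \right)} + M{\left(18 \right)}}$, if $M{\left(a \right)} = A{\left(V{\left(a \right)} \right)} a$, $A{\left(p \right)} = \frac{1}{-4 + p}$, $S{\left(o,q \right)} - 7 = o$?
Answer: $\frac{2 \sqrt{48082}}{29} \approx 15.122$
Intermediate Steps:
$S{\left(o,q \right)} = 7 + o$
$M{\left(a \right)} = \frac{a}{-4 - 3 a}$
$\sqrt{S{\left(222,-40 \right)} + M{\left(18 \right)}} = \sqrt{\left(7 + 222\right) - \frac{18}{4 + 3 \cdot 18}} = \sqrt{229 - \frac{18}{4 + 54}} = \sqrt{229 - \frac{18}{58}} = \sqrt{229 - 18 \cdot \frac{1}{58}} = \sqrt{229 - \frac{9}{29}} = \sqrt{\frac{6632}{29}} = \frac{2 \sqrt{48082}}{29}$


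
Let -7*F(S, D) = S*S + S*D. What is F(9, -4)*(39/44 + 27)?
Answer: -55215/308 ≈ -179.27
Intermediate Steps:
F(S, D) = -S**2/7 - D*S/7 (F(S, D) = -(S*S + S*D)/7 = -(S**2 + D*S)/7 = -S**2/7 - D*S/7)
F(9, -4)*(39/44 + 27) = (-1/7*9*(-4 + 9))*(39/44 + 27) = (-1/7*9*5)*(39*(1/44) + 27) = -45*(39/44 + 27)/7 = -45/7*1227/44 = -55215/308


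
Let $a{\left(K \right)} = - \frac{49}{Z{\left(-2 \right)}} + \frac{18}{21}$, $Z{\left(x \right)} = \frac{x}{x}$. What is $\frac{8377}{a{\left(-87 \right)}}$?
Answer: $- \frac{58639}{337} \approx -174.0$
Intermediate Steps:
$Z{\left(x \right)} = 1$
$a{\left(K \right)} = - \frac{337}{7}$ ($a{\left(K \right)} = - \frac{49}{1} + \frac{18}{21} = \left(-49\right) 1 + 18 \cdot \frac{1}{21} = -49 + \frac{6}{7} = - \frac{337}{7}$)
$\frac{8377}{a{\left(-87 \right)}} = \frac{8377}{- \frac{337}{7}} = 8377 \left(- \frac{7}{337}\right) = - \frac{58639}{337}$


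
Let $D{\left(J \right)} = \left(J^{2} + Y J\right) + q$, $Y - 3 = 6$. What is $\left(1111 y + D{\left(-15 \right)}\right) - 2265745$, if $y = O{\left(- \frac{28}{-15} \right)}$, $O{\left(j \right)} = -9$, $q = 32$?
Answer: $-2275622$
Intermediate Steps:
$Y = 9$ ($Y = 3 + 6 = 9$)
$D{\left(J \right)} = 32 + J^{2} + 9 J$ ($D{\left(J \right)} = \left(J^{2} + 9 J\right) + 32 = 32 + J^{2} + 9 J$)
$y = -9$
$\left(1111 y + D{\left(-15 \right)}\right) - 2265745 = \left(1111 \left(-9\right) + \left(32 + \left(-15\right)^{2} + 9 \left(-15\right)\right)\right) - 2265745 = \left(-9999 + \left(32 + 225 - 135\right)\right) - 2265745 = \left(-9999 + 122\right) - 2265745 = -9877 - 2265745 = -2275622$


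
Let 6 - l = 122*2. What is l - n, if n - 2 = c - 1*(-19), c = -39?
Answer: -220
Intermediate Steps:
l = -238 (l = 6 - 122*2 = 6 - 1*244 = 6 - 244 = -238)
n = -18 (n = 2 + (-39 - 1*(-19)) = 2 + (-39 + 19) = 2 - 20 = -18)
l - n = -238 - 1*(-18) = -238 + 18 = -220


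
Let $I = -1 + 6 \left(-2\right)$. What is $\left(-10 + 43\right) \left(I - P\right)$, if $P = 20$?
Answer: $-1089$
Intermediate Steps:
$I = -13$ ($I = -1 - 12 = -13$)
$\left(-10 + 43\right) \left(I - P\right) = \left(-10 + 43\right) \left(-13 - 20\right) = 33 \left(-13 - 20\right) = 33 \left(-33\right) = -1089$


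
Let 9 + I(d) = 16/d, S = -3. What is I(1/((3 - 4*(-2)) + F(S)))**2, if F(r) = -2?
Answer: 18225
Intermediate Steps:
I(d) = -9 + 16/d
I(1/((3 - 4*(-2)) + F(S)))**2 = (-9 + 16/(1/((3 - 4*(-2)) - 2)))**2 = (-9 + 16/(1/((3 + 8) - 2)))**2 = (-9 + 16/(1/(11 - 2)))**2 = (-9 + 16/(1/9))**2 = (-9 + 16*9)**2 = (-9 + 144)**2 = 135**2 = 18225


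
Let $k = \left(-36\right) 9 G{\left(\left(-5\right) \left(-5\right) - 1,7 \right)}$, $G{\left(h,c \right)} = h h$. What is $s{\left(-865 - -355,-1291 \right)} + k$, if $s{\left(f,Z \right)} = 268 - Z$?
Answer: $-185065$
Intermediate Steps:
$G{\left(h,c \right)} = h^{2}$
$k = -186624$ ($k = \left(-36\right) 9 \left(\left(-5\right) \left(-5\right) - 1\right)^{2} = - 324 \left(25 - 1\right)^{2} = - 324 \cdot 24^{2} = \left(-324\right) 576 = -186624$)
$s{\left(-865 - -355,-1291 \right)} + k = \left(268 - -1291\right) - 186624 = \left(268 + 1291\right) - 186624 = 1559 - 186624 = -185065$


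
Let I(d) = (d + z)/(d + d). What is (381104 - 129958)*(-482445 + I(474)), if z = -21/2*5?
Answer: -38287830416507/316 ≈ -1.2116e+11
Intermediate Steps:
z = -105/2 (z = -21/2*5 = -105/2 ≈ -52.500)
I(d) = (-105/2 + d)/(2*d) (I(d) = (d - 105/2)/(d + d) = (-105/2 + d)/((2*d)) = (-105/2 + d)*(1/(2*d)) = (-105/2 + d)/(2*d))
(381104 - 129958)*(-482445 + I(474)) = (381104 - 129958)*(-482445 + (¼)*(-105 + 2*474)/474) = 251146*(-482445 + (¼)*(1/474)*(-105 + 948)) = 251146*(-482445 + (¼)*(1/474)*843) = 251146*(-482445 + 281/632) = 251146*(-304904959/632) = -38287830416507/316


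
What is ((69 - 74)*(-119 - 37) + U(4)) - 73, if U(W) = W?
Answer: 711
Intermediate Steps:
((69 - 74)*(-119 - 37) + U(4)) - 73 = ((69 - 74)*(-119 - 37) + 4) - 73 = (-5*(-156) + 4) - 73 = (780 + 4) - 73 = 784 - 73 = 711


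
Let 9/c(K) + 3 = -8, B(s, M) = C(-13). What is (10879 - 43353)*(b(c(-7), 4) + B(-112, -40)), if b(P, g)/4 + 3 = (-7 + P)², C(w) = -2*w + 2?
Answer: -1023580480/121 ≈ -8.4593e+6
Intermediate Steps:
C(w) = 2 - 2*w
B(s, M) = 28 (B(s, M) = 2 - 2*(-13) = 2 + 26 = 28)
c(K) = -9/11 (c(K) = 9/(-3 - 8) = 9/(-11) = 9*(-1/11) = -9/11)
b(P, g) = -12 + 4*(-7 + P)²
(10879 - 43353)*(b(c(-7), 4) + B(-112, -40)) = (10879 - 43353)*((-12 + 4*(-7 - 9/11)²) + 28) = -32474*((-12 + 4*(-86/11)²) + 28) = -32474*((-12 + 4*(7396/121)) + 28) = -32474*((-12 + 29584/121) + 28) = -32474*(28132/121 + 28) = -32474*31520/121 = -1023580480/121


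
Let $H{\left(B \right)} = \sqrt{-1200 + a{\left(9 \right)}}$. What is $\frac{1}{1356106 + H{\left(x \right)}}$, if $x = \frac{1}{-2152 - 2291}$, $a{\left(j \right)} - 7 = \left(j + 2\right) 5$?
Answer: $\frac{678053}{919511742187} - \frac{i \sqrt{1138}}{1839023484374} \approx 7.3741 \cdot 10^{-7} - 1.8344 \cdot 10^{-11} i$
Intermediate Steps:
$a{\left(j \right)} = 17 + 5 j$ ($a{\left(j \right)} = 7 + \left(j + 2\right) 5 = 7 + \left(2 + j\right) 5 = 7 + \left(10 + 5 j\right) = 17 + 5 j$)
$x = - \frac{1}{4443}$ ($x = \frac{1}{-4443} = - \frac{1}{4443} \approx -0.00022507$)
$H{\left(B \right)} = i \sqrt{1138}$ ($H{\left(B \right)} = \sqrt{-1200 + \left(17 + 5 \cdot 9\right)} = \sqrt{-1200 + \left(17 + 45\right)} = \sqrt{-1200 + 62} = \sqrt{-1138} = i \sqrt{1138}$)
$\frac{1}{1356106 + H{\left(x \right)}} = \frac{1}{1356106 + i \sqrt{1138}}$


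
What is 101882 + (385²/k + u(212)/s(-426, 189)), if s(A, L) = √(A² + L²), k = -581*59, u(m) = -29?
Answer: 498894979/4897 - 29*√24133/72399 ≈ 1.0188e+5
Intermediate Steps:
k = -34279
101882 + (385²/k + u(212)/s(-426, 189)) = 101882 + (385²/(-34279) - 29/√((-426)² + 189²)) = 101882 + (148225*(-1/34279) - 29/√(181476 + 35721)) = 101882 + (-21175/4897 - 29*√24133/72399) = 498894979/4897 - 29*√24133/72399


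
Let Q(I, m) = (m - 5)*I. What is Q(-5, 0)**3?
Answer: 15625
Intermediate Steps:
Q(I, m) = I*(-5 + m) (Q(I, m) = (-5 + m)*I = I*(-5 + m))
Q(-5, 0)**3 = (-5*(-5 + 0))**3 = (-5*(-5))**3 = 25**3 = 15625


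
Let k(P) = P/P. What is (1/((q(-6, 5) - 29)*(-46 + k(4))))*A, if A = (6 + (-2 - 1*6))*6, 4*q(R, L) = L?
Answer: -16/1665 ≈ -0.0096096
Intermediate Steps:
q(R, L) = L/4
k(P) = 1
A = -12 (A = (6 + (-2 - 6))*6 = (6 - 8)*6 = -2*6 = -12)
(1/((q(-6, 5) - 29)*(-46 + k(4))))*A = (1/(((¼)*5 - 29)*(-46 + 1)))*(-12) = (1/((5/4 - 29)*(-45)))*(-12) = (-1/45/(-111/4))*(-12) = -4/111*(-1/45)*(-12) = (4/4995)*(-12) = -16/1665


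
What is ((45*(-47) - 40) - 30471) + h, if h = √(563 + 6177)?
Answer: -32626 + 2*√1685 ≈ -32544.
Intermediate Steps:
h = 2*√1685 (h = √6740 = 2*√1685 ≈ 82.098)
((45*(-47) - 40) - 30471) + h = ((45*(-47) - 40) - 30471) + 2*√1685 = ((-2115 - 40) - 30471) + 2*√1685 = (-2155 - 30471) + 2*√1685 = -32626 + 2*√1685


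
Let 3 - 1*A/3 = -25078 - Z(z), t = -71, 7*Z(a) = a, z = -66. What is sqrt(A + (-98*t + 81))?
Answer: 4*sqrt(251902)/7 ≈ 286.80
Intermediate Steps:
Z(a) = a/7
A = 526503/7 (A = 9 - 3*(-25078 - (-66)/7) = 9 - 3*(-25078 - 1*(-66/7)) = 9 - 3*(-25078 + 66/7) = 9 - 3*(-175480/7) = 9 + 526440/7 = 526503/7 ≈ 75215.)
sqrt(A + (-98*t + 81)) = sqrt(526503/7 + (-98*(-71) + 81)) = sqrt(526503/7 + (6958 + 81)) = sqrt(526503/7 + 7039) = sqrt(575776/7) = 4*sqrt(251902)/7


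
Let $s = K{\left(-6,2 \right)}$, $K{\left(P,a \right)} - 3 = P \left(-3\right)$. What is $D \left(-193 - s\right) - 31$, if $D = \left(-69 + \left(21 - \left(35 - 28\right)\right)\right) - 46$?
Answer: $21583$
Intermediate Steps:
$K{\left(P,a \right)} = 3 - 3 P$ ($K{\left(P,a \right)} = 3 + P \left(-3\right) = 3 - 3 P$)
$s = 21$ ($s = 3 - -18 = 3 + 18 = 21$)
$D = -101$ ($D = \left(-69 + \left(21 - \left(35 - 28\right)\right)\right) - 46 = \left(-69 + \left(21 - 7\right)\right) - 46 = \left(-69 + 14\right) - 46 = -55 - 46 = -101$)
$D \left(-193 - s\right) - 31 = - 101 \left(-193 - 21\right) - 31 = \left(-101\right) \left(-214\right) - 31 = 21614 - 31 = 21583$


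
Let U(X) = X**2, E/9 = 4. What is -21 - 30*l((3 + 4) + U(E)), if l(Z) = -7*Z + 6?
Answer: 273429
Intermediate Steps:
E = 36 (E = 9*4 = 36)
l(Z) = 6 - 7*Z
-21 - 30*l((3 + 4) + U(E)) = -21 - 30*(6 - 7*((3 + 4) + 36**2)) = -21 - 30*(6 - 7*(7 + 1296)) = -21 - 30*(6 - 7*1303) = -21 - 30*(6 - 9121) = -21 - 30*(-9115) = -21 + 273450 = 273429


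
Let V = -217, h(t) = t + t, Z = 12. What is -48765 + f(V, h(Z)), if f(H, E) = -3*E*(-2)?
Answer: -48621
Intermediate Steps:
h(t) = 2*t
f(H, E) = 6*E
-48765 + f(V, h(Z)) = -48765 + 6*(2*12) = -48765 + 6*24 = -48765 + 144 = -48621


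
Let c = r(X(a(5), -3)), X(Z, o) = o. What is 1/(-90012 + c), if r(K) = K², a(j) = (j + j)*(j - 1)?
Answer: -1/90003 ≈ -1.1111e-5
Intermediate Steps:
a(j) = 2*j*(-1 + j) (a(j) = (2*j)*(-1 + j) = 2*j*(-1 + j))
c = 9 (c = (-3)² = 9)
1/(-90012 + c) = 1/(-90012 + 9) = 1/(-90003) = -1/90003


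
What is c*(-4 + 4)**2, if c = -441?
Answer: 0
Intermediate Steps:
c*(-4 + 4)**2 = -441*(-4 + 4)**2 = -441*0**2 = -441*0 = 0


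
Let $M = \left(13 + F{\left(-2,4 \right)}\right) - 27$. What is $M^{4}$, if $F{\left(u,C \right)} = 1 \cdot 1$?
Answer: $28561$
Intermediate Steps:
$F{\left(u,C \right)} = 1$
$M = -13$ ($M = \left(13 + 1\right) - 27 = 14 - 27 = -13$)
$M^{4} = \left(-13\right)^{4} = 28561$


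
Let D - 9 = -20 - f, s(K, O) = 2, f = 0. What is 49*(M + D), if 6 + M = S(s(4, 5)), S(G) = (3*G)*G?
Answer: -245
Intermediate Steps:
S(G) = 3*G²
M = 6 (M = -6 + 3*2² = -6 + 3*4 = -6 + 12 = 6)
D = -11 (D = 9 + (-20 - 1*0) = 9 + (-20 + 0) = 9 - 20 = -11)
49*(M + D) = 49*(6 - 11) = 49*(-5) = -245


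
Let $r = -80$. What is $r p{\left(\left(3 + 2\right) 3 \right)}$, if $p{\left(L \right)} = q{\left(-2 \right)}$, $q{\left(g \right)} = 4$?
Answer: $-320$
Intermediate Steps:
$p{\left(L \right)} = 4$
$r p{\left(\left(3 + 2\right) 3 \right)} = \left(-80\right) 4 = -320$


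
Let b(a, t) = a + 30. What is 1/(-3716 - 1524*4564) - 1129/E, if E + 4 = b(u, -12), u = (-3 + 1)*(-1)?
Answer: -964301481/23915360 ≈ -40.321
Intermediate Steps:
u = 2 (u = -2*(-1) = 2)
b(a, t) = 30 + a
E = 28 (E = -4 + (30 + 2) = -4 + 32 = 28)
1/(-3716 - 1524*4564) - 1129/E = 1/(-3716 - 1524*4564) - 1129/28 = (1/4564)/(-5240) - 1129*1/28 = -1/5240*1/4564 - 1129/28 = -1/23915360 - 1129/28 = -964301481/23915360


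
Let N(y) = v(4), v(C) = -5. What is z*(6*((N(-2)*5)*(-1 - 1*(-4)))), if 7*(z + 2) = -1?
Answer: 6750/7 ≈ 964.29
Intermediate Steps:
N(y) = -5
z = -15/7 (z = -2 + (⅐)*(-1) = -2 - ⅐ = -15/7 ≈ -2.1429)
z*(6*((N(-2)*5)*(-1 - 1*(-4)))) = -90*(-5*5)*(-1 - 1*(-4))/7 = -90*(-25*(-1 + 4))/7 = -90*(-25*3)/7 = -90*(-75)/7 = -15/7*(-450) = 6750/7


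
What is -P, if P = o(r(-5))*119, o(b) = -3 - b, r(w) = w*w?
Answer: 3332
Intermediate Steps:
r(w) = w²
P = -3332 (P = (-3 - 1*(-5)²)*119 = (-3 - 1*25)*119 = (-3 - 25)*119 = -28*119 = -3332)
-P = -1*(-3332) = 3332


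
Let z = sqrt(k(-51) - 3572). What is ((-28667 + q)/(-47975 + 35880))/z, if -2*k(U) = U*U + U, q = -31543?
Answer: -12042*I*sqrt(4847)/11724893 ≈ -0.071503*I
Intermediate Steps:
k(U) = -U/2 - U**2/2 (k(U) = -(U*U + U)/2 = -(U**2 + U)/2 = -(U + U**2)/2 = -U/2 - U**2/2)
z = I*sqrt(4847) (z = sqrt(-1/2*(-51)*(1 - 51) - 3572) = sqrt(-1/2*(-51)*(-50) - 3572) = sqrt(-1275 - 3572) = sqrt(-4847) = I*sqrt(4847) ≈ 69.62*I)
((-28667 + q)/(-47975 + 35880))/z = ((-28667 - 31543)/(-47975 + 35880))/((I*sqrt(4847))) = (-60210/(-12095))*(-I*sqrt(4847)/4847) = (-60210*(-1/12095))*(-I*sqrt(4847)/4847) = 12042*(-I*sqrt(4847)/4847)/2419 = -12042*I*sqrt(4847)/11724893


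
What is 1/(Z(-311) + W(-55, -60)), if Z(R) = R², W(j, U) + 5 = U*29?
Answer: 1/94976 ≈ 1.0529e-5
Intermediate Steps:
W(j, U) = -5 + 29*U (W(j, U) = -5 + U*29 = -5 + 29*U)
1/(Z(-311) + W(-55, -60)) = 1/((-311)² + (-5 + 29*(-60))) = 1/(96721 + (-5 - 1740)) = 1/(96721 - 1745) = 1/94976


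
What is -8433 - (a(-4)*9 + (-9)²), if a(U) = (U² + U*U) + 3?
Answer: -8829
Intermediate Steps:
a(U) = 3 + 2*U² (a(U) = (U² + U²) + 3 = 2*U² + 3 = 3 + 2*U²)
-8433 - (a(-4)*9 + (-9)²) = -8433 - ((3 + 2*(-4)²)*9 + (-9)²) = -8433 - ((3 + 2*16)*9 + 81) = -8433 - ((3 + 32)*9 + 81) = -8433 - (35*9 + 81) = -8433 - (315 + 81) = -8433 - 1*396 = -8433 - 396 = -8829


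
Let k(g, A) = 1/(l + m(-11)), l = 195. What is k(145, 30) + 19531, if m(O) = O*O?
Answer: 6171797/316 ≈ 19531.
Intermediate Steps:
m(O) = O²
k(g, A) = 1/316 (k(g, A) = 1/(195 + (-11)²) = 1/(195 + 121) = 1/316)
k(145, 30) + 19531 = 1/316 + 19531 = 6171797/316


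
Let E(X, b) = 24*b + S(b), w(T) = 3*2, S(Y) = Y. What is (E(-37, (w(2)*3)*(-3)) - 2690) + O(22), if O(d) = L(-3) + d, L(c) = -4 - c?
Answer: -4019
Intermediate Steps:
w(T) = 6
E(X, b) = 25*b (E(X, b) = 24*b + b = 25*b)
O(d) = -1 + d (O(d) = (-4 - 1*(-3)) + d = (-4 + 3) + d = -1 + d)
(E(-37, (w(2)*3)*(-3)) - 2690) + O(22) = (25*((6*3)*(-3)) - 2690) + (-1 + 22) = (25*(18*(-3)) - 2690) + 21 = (25*(-54) - 2690) + 21 = (-1350 - 2690) + 21 = -4040 + 21 = -4019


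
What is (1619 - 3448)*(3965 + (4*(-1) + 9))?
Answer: -7261130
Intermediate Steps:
(1619 - 3448)*(3965 + (4*(-1) + 9)) = -1829*(3965 + (-4 + 9)) = -1829*(3965 + 5) = -1829*3970 = -7261130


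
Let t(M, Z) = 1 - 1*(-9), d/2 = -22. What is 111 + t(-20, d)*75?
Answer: 861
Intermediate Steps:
d = -44 (d = 2*(-22) = -44)
t(M, Z) = 10 (t(M, Z) = 1 + 9 = 10)
111 + t(-20, d)*75 = 111 + 10*75 = 111 + 750 = 861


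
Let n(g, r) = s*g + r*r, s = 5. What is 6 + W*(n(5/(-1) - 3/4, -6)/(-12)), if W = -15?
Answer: 241/16 ≈ 15.063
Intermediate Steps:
n(g, r) = r² + 5*g (n(g, r) = 5*g + r*r = 5*g + r² = r² + 5*g)
6 + W*(n(5/(-1) - 3/4, -6)/(-12)) = 6 - 15*((-6)² + 5*(5/(-1) - 3/4))/(-12) = 6 - 15*(36 + 5*(5*(-1) - 3*¼))*(-1)/12 = 6 - 15*(36 + 5*(-5 - ¾))*(-1)/12 = 6 - 15*(36 + 5*(-23/4))*(-1)/12 = 6 - 15*(36 - 115/4)*(-1)/12 = 6 - 435*(-1)/(4*12) = 6 - 15*(-29/48) = 6 + 145/16 = 241/16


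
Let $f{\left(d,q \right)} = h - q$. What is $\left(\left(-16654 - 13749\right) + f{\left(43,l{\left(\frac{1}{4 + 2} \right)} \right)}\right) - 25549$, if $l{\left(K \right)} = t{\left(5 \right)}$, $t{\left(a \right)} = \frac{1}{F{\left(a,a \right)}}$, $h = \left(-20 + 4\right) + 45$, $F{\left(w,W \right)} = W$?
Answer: $- \frac{279616}{5} \approx -55923.0$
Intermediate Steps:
$h = 29$ ($h = -16 + 45 = 29$)
$t{\left(a \right)} = \frac{1}{a}$
$l{\left(K \right)} = \frac{1}{5}$
$f{\left(d,q \right)} = 29 - q$
$\left(\left(-16654 - 13749\right) + f{\left(43,l{\left(\frac{1}{4 + 2} \right)} \right)}\right) - 25549 = \left(\left(-16654 - 13749\right) + \left(29 - \frac{1}{5}\right)\right) - 25549 = \left(-30403 + \frac{144}{5}\right) - 25549 = - \frac{151871}{5} - 25549 = - \frac{279616}{5}$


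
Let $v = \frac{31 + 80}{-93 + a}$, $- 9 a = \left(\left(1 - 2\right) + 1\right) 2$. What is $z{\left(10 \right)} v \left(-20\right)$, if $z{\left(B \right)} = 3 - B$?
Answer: $- \frac{5180}{31} \approx -167.1$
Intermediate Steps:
$a = 0$ ($a = - \frac{\left(\left(1 - 2\right) + 1\right) 2}{9} = - \frac{\left(-1 + 1\right) 2}{9} = - \frac{0 \cdot 2}{9} = \left(- \frac{1}{9}\right) 0 = 0$)
$v = - \frac{37}{31}$ ($v = \frac{31 + 80}{-93 + 0} = \frac{111}{-93} = 111 \left(- \frac{1}{93}\right) = - \frac{37}{31} \approx -1.1935$)
$z{\left(10 \right)} v \left(-20\right) = \left(3 - 10\right) \left(- \frac{37}{31}\right) \left(-20\right) = \left(-7\right) \left(- \frac{37}{31}\right) \left(-20\right) = \frac{259}{31} \left(-20\right) = - \frac{5180}{31}$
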